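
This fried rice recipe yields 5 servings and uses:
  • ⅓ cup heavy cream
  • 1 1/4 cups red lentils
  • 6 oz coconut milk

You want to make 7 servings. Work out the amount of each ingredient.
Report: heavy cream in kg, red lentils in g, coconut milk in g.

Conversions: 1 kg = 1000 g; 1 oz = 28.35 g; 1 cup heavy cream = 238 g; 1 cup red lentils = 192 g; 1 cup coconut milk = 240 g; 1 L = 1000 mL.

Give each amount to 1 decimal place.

heavy cream: 0.1 kg; red lentils: 336.0 g; coconut milk: 238.1 g

Scaling factor: 7/5 = 1.4.
heavy cream: 1/3 cup × 7/5 × 238 g/cup ÷ 1000 g/kg ≈ 0.1 kg
red lentils: 1.25 cup × 7/5 × 192 g/cup = 336.0 g
coconut milk: 6 oz × 7/5 × 28.35 g/oz ≈ 238.1 g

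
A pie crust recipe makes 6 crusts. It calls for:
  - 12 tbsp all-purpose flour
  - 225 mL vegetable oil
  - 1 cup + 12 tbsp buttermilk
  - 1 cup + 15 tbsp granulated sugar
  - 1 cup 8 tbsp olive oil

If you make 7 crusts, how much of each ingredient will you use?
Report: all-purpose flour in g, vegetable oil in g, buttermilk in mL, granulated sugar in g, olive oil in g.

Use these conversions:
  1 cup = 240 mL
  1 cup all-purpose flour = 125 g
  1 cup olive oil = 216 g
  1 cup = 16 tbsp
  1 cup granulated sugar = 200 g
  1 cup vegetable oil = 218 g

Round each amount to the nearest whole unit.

Scaling factor: 7/6.
all-purpose flour: 12 tbsp × 7/6 ÷ 16 tbsp/cup × 125 g/cup ≈ 109 g
vegetable oil: 225 mL × 7/6 ÷ 240 mL/cup × 218 g/cup ≈ 238 g
buttermilk: (1 cup + 12 tbsp = 1.75 cup) × 7/6 × 240 mL/cup = 490 mL
granulated sugar: (1 cup + 15 tbsp = 1.9375 cup) × 7/6 × 200 g/cup ≈ 452 g
olive oil: (1 cup + 8 tbsp = 1.5 cup) × 7/6 × 216 g/cup = 378 g

all-purpose flour: 109 g; vegetable oil: 238 g; buttermilk: 490 mL; granulated sugar: 452 g; olive oil: 378 g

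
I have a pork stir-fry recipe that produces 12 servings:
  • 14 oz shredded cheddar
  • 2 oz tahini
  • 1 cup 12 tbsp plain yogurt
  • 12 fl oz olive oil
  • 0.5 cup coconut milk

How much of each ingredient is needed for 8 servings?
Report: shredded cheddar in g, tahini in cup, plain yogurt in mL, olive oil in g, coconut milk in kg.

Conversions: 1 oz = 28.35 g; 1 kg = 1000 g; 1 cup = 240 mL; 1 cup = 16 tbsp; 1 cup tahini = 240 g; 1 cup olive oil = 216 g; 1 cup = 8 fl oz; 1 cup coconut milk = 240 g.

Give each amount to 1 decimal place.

Scaling factor: 8/12 = 2/3.
shredded cheddar: 14 oz × 2/3 × 28.35 g/oz = 264.6 g
tahini: 2 oz × 2/3 × 28.35 g/oz ÷ 240 g/cup ≈ 0.2 cup
plain yogurt: (1 cup + 12 tbsp = 1.75 cup) × 2/3 × 240 mL/cup = 280.0 mL
olive oil: 12 fl oz × 2/3 ÷ 8 fl oz/cup × 216 g/cup = 216.0 g
coconut milk: 0.5 cup × 2/3 × 240 g/cup ÷ 1000 g/kg ≈ 0.1 kg

shredded cheddar: 264.6 g; tahini: 0.2 cup; plain yogurt: 280.0 mL; olive oil: 216.0 g; coconut milk: 0.1 kg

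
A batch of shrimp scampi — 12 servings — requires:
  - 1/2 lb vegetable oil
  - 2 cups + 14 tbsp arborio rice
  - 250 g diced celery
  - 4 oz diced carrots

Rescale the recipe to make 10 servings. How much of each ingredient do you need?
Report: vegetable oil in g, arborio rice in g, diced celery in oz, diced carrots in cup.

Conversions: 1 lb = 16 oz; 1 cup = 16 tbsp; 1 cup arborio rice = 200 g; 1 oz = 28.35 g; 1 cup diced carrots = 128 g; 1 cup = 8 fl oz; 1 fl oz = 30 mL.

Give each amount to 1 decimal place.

Scaling factor: 10/12 = 5/6.
vegetable oil: 0.5 lb × 5/6 × 16 oz/lb × 28.35 g/oz = 189.0 g
arborio rice: (2 cup + 14 tbsp = 2.875 cup) × 5/6 × 200 g/cup ≈ 479.2 g
diced celery: 250 g × 5/6 ÷ 28.35 g/oz ≈ 7.3 oz
diced carrots: 4 oz × 5/6 × 28.35 g/oz ÷ 128 g/cup ≈ 0.7 cup

vegetable oil: 189.0 g; arborio rice: 479.2 g; diced celery: 7.3 oz; diced carrots: 0.7 cup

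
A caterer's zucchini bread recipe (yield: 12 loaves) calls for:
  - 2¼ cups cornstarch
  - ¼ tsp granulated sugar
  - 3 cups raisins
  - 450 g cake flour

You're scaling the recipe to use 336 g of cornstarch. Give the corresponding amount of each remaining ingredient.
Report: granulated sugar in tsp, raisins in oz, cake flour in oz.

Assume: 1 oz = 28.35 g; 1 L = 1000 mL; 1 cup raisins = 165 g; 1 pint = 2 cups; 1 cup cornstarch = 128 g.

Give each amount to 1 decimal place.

granulated sugar: 0.3 tsp; raisins: 20.4 oz; cake flour: 18.5 oz

The original recipe has 288 g of cornstarch, so the scaling factor is 336 ÷ 288 = 7/6.
granulated sugar: 0.25 tsp × 7/6 ≈ 0.3 tsp
raisins: 3 cup × 7/6 × 165 g/cup ÷ 28.35 g/oz ≈ 20.4 oz
cake flour: 450 g × 7/6 ÷ 28.35 g/oz ≈ 18.5 oz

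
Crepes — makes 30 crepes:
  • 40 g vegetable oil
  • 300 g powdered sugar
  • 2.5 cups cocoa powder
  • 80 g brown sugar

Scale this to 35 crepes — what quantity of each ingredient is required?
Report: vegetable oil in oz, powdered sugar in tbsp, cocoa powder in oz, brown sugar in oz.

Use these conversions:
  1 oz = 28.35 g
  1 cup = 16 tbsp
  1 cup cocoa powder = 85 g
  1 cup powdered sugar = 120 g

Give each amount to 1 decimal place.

vegetable oil: 1.6 oz; powdered sugar: 46.7 tbsp; cocoa powder: 8.7 oz; brown sugar: 3.3 oz

Scaling factor: 35/30 = 7/6.
vegetable oil: 40 g × 7/6 ÷ 28.35 g/oz ≈ 1.6 oz
powdered sugar: 300 g × 7/6 ÷ 120 g/cup × 16 tbsp/cup ≈ 46.7 tbsp
cocoa powder: 2.5 cup × 7/6 × 85 g/cup ÷ 28.35 g/oz ≈ 8.7 oz
brown sugar: 80 g × 7/6 ÷ 28.35 g/oz ≈ 3.3 oz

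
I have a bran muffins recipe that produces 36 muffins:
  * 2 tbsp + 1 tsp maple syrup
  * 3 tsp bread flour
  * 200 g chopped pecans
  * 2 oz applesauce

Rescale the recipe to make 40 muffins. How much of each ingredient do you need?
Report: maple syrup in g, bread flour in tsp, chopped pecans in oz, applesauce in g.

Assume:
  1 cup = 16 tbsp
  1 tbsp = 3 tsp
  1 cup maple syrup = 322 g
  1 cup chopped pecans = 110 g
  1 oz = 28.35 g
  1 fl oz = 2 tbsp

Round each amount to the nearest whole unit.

maple syrup: 52 g; bread flour: 3 tsp; chopped pecans: 8 oz; applesauce: 63 g

Scaling factor: 40/36 = 10/9.
maple syrup: (2 tbsp + 1 tsp = 7/3 tbsp) × 10/9 ÷ 16 tbsp/cup × 322 g/cup ≈ 52 g
bread flour: 3 tsp × 10/9 ≈ 3 tsp
chopped pecans: 200 g × 10/9 ÷ 28.35 g/oz ≈ 8 oz
applesauce: 2 oz × 10/9 × 28.35 g/oz = 63 g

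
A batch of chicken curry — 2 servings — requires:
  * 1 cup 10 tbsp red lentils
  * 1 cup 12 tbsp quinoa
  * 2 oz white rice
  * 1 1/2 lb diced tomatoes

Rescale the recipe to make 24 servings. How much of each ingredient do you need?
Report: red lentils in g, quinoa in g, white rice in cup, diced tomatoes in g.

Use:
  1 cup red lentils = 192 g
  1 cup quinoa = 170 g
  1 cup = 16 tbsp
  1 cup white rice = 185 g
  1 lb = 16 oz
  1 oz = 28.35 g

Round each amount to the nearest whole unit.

Scaling factor: 24/2 = 12.
red lentils: (1 cup + 10 tbsp = 1.625 cup) × 12 × 192 g/cup = 3744 g
quinoa: (1 cup + 12 tbsp = 1.75 cup) × 12 × 170 g/cup = 3570 g
white rice: 2 oz × 12 × 28.35 g/oz ÷ 185 g/cup ≈ 4 cup
diced tomatoes: 1.5 lb × 12 × 16 oz/lb × 28.35 g/oz ≈ 8165 g

red lentils: 3744 g; quinoa: 3570 g; white rice: 4 cup; diced tomatoes: 8165 g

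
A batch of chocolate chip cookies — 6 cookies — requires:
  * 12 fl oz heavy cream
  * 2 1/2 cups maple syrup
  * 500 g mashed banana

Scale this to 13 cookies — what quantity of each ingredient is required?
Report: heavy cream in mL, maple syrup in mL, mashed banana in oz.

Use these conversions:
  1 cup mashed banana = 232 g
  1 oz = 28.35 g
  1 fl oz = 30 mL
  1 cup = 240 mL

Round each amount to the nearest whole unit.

Scaling factor: 13/6.
heavy cream: 12 fl oz × 13/6 × 30 mL/fl oz = 780 mL
maple syrup: 2.5 cup × 13/6 × 240 mL/cup = 1300 mL
mashed banana: 500 g × 13/6 ÷ 28.35 g/oz ≈ 38 oz

heavy cream: 780 mL; maple syrup: 1300 mL; mashed banana: 38 oz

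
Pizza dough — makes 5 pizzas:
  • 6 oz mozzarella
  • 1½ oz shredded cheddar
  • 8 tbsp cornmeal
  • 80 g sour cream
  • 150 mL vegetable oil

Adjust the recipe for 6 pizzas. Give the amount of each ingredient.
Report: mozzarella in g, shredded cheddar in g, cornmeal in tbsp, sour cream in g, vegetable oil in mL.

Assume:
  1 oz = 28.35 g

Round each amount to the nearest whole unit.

Scaling factor: 6/5 = 1.2.
mozzarella: 6 oz × 6/5 × 28.35 g/oz ≈ 204 g
shredded cheddar: 1.5 oz × 6/5 × 28.35 g/oz ≈ 51 g
cornmeal: 8 tbsp × 6/5 ≈ 10 tbsp
sour cream: 80 g × 6/5 = 96 g
vegetable oil: 150 mL × 6/5 = 180 mL

mozzarella: 204 g; shredded cheddar: 51 g; cornmeal: 10 tbsp; sour cream: 96 g; vegetable oil: 180 mL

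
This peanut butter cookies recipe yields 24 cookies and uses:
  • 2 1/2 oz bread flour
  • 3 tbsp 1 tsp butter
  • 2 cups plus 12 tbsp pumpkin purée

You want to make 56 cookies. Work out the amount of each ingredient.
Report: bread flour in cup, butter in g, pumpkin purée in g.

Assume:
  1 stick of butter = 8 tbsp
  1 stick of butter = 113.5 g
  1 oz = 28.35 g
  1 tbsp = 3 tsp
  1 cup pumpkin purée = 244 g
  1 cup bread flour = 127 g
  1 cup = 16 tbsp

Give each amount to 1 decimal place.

Scaling factor: 56/24 = 7/3.
bread flour: 2.5 oz × 7/3 × 28.35 g/oz ÷ 127 g/cup ≈ 1.3 cup
butter: (3 tbsp + 1 tsp = 10/3 tbsp) × 7/3 ÷ 8 tbsp/stick × 113.5 g/stick ≈ 110.3 g
pumpkin purée: (2 cup + 12 tbsp = 2.75 cup) × 7/3 × 244 g/cup ≈ 1565.7 g

bread flour: 1.3 cup; butter: 110.3 g; pumpkin purée: 1565.7 g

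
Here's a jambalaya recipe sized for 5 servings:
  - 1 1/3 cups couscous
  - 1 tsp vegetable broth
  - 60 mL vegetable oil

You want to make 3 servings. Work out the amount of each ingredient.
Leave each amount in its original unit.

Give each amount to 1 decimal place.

Scaling factor: 3/5 = 0.6.
couscous: 4/3 cup × 3/5 = 0.8 cup
vegetable broth: 1 tsp × 3/5 = 0.6 tsp
vegetable oil: 60 mL × 3/5 = 36.0 mL

couscous: 0.8 cup; vegetable broth: 0.6 tsp; vegetable oil: 36.0 mL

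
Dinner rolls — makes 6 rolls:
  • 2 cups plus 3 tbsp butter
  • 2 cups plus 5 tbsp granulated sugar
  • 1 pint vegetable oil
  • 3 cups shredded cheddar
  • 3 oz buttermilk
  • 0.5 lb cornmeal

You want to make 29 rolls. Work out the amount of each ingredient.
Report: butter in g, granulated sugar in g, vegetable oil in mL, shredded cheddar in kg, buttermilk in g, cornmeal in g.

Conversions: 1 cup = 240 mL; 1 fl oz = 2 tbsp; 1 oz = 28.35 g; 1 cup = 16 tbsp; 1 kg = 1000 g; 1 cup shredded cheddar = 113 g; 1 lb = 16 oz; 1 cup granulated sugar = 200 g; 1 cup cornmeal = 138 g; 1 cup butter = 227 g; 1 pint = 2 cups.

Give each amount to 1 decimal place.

butter: 2400.1 g; granulated sugar: 2235.4 g; vegetable oil: 2320.0 mL; shredded cheddar: 1.6 kg; buttermilk: 411.1 g; cornmeal: 1096.2 g

Scaling factor: 29/6.
butter: (2 cup + 3 tbsp = 2.1875 cup) × 29/6 × 227 g/cup ≈ 2400.1 g
granulated sugar: (2 cup + 5 tbsp = 2.3125 cup) × 29/6 × 200 g/cup ≈ 2235.4 g
vegetable oil: 1 pint × 29/6 × 2 cup/pint × 240 mL/cup = 2320.0 mL
shredded cheddar: 3 cup × 29/6 × 113 g/cup ÷ 1000 g/kg ≈ 1.6 kg
buttermilk: 3 oz × 29/6 × 28.35 g/oz ≈ 411.1 g
cornmeal: 0.5 lb × 29/6 × 16 oz/lb × 28.35 g/oz = 1096.2 g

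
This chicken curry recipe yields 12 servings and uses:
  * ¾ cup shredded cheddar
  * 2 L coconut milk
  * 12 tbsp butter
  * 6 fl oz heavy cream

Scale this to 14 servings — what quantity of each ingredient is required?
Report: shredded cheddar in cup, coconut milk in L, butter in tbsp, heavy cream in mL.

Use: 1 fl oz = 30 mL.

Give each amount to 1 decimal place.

Scaling factor: 14/12 = 7/6.
shredded cheddar: 0.75 cup × 7/6 ≈ 0.9 cup
coconut milk: 2 L × 7/6 ≈ 2.3 L
butter: 12 tbsp × 7/6 = 14.0 tbsp
heavy cream: 6 fl oz × 7/6 × 30 mL/fl oz = 210.0 mL

shredded cheddar: 0.9 cup; coconut milk: 2.3 L; butter: 14.0 tbsp; heavy cream: 210.0 mL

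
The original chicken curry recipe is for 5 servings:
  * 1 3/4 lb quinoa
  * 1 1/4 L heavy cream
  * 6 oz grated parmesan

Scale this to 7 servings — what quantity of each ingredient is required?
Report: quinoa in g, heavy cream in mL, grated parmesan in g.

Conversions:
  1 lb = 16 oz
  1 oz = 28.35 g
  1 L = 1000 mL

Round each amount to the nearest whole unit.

quinoa: 1111 g; heavy cream: 1750 mL; grated parmesan: 238 g

Scaling factor: 7/5 = 1.4.
quinoa: 1.75 lb × 7/5 × 16 oz/lb × 28.35 g/oz ≈ 1111 g
heavy cream: 1.25 L × 7/5 × 1000 mL/L = 1750 mL
grated parmesan: 6 oz × 7/5 × 28.35 g/oz ≈ 238 g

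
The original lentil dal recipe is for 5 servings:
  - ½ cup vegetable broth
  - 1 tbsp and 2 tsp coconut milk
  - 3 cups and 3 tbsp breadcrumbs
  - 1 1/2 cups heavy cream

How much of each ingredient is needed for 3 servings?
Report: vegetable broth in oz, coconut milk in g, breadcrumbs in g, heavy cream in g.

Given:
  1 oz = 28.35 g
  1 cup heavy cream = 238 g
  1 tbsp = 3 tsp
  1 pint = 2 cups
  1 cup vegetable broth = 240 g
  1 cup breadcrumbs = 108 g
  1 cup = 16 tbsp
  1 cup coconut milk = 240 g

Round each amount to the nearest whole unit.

Scaling factor: 3/5 = 0.6.
vegetable broth: 0.5 cup × 3/5 × 240 g/cup ÷ 28.35 g/oz ≈ 3 oz
coconut milk: (1 tbsp + 2 tsp = 5/3 tbsp) × 3/5 ÷ 16 tbsp/cup × 240 g/cup = 15 g
breadcrumbs: (3 cup + 3 tbsp = 3.1875 cup) × 3/5 × 108 g/cup ≈ 207 g
heavy cream: 1.5 cup × 3/5 × 238 g/cup ≈ 214 g

vegetable broth: 3 oz; coconut milk: 15 g; breadcrumbs: 207 g; heavy cream: 214 g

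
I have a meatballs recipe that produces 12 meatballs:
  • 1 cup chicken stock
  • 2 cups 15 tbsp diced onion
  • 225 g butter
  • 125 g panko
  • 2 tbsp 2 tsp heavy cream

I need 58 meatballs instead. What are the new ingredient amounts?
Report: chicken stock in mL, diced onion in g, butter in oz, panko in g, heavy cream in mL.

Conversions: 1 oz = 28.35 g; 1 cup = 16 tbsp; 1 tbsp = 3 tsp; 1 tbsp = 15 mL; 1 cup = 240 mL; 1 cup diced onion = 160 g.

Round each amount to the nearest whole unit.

chicken stock: 1160 mL; diced onion: 2272 g; butter: 38 oz; panko: 604 g; heavy cream: 193 mL

Scaling factor: 58/12 = 29/6.
chicken stock: 1 cup × 29/6 × 240 mL/cup = 1160 mL
diced onion: (2 cup + 15 tbsp = 2.9375 cup) × 29/6 × 160 g/cup ≈ 2272 g
butter: 225 g × 29/6 ÷ 28.35 g/oz ≈ 38 oz
panko: 125 g × 29/6 ≈ 604 g
heavy cream: (2 tbsp + 2 tsp = 8/3 tbsp) × 29/6 × 15 mL/tbsp ≈ 193 mL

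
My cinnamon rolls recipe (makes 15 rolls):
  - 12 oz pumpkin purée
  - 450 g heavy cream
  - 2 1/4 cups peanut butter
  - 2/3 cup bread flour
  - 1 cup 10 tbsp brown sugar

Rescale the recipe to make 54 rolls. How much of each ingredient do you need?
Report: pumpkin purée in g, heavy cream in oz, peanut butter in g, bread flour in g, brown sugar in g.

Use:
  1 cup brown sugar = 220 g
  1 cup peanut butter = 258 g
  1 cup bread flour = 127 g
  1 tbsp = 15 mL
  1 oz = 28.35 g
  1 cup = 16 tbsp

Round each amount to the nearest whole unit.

Scaling factor: 54/15 = 18/5 = 3.6.
pumpkin purée: 12 oz × 18/5 × 28.35 g/oz ≈ 1225 g
heavy cream: 450 g × 18/5 ÷ 28.35 g/oz ≈ 57 oz
peanut butter: 2.25 cup × 18/5 × 258 g/cup ≈ 2090 g
bread flour: 2/3 cup × 18/5 × 127 g/cup ≈ 305 g
brown sugar: (1 cup + 10 tbsp = 1.625 cup) × 18/5 × 220 g/cup = 1287 g

pumpkin purée: 1225 g; heavy cream: 57 oz; peanut butter: 2090 g; bread flour: 305 g; brown sugar: 1287 g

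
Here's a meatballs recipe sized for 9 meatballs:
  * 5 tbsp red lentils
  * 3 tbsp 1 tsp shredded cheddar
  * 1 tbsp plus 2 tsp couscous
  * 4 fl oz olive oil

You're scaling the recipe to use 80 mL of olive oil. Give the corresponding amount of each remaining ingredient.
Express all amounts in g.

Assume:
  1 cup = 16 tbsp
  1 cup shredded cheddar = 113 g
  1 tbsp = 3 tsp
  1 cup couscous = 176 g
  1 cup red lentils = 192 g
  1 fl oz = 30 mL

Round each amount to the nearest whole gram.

The original recipe has 120 mL of olive oil, so the scaling factor is 80 ÷ 120 = 2/3.
red lentils: 5 tbsp × 2/3 ÷ 16 tbsp/cup × 192 g/cup = 40 g
shredded cheddar: (3 tbsp + 1 tsp = 10/3 tbsp) × 2/3 ÷ 16 tbsp/cup × 113 g/cup ≈ 16 g
couscous: (1 tbsp + 2 tsp = 5/3 tbsp) × 2/3 ÷ 16 tbsp/cup × 176 g/cup ≈ 12 g

red lentils: 40 g; shredded cheddar: 16 g; couscous: 12 g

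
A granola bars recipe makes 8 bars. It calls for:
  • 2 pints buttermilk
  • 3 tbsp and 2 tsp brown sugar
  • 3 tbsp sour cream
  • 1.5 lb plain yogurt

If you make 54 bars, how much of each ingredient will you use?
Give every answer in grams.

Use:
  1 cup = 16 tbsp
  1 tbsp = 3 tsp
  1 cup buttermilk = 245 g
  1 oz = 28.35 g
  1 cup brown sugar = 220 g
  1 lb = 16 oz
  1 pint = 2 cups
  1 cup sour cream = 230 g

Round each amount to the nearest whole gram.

Scaling factor: 54/8 = 27/4 = 6.75.
buttermilk: 2 pint × 27/4 × 2 cup/pint × 245 g/cup = 6615 g
brown sugar: (3 tbsp + 2 tsp = 11/3 tbsp) × 27/4 ÷ 16 tbsp/cup × 220 g/cup ≈ 340 g
sour cream: 3 tbsp × 27/4 ÷ 16 tbsp/cup × 230 g/cup ≈ 291 g
plain yogurt: 1.5 lb × 27/4 × 16 oz/lb × 28.35 g/oz ≈ 4593 g

buttermilk: 6615 g; brown sugar: 340 g; sour cream: 291 g; plain yogurt: 4593 g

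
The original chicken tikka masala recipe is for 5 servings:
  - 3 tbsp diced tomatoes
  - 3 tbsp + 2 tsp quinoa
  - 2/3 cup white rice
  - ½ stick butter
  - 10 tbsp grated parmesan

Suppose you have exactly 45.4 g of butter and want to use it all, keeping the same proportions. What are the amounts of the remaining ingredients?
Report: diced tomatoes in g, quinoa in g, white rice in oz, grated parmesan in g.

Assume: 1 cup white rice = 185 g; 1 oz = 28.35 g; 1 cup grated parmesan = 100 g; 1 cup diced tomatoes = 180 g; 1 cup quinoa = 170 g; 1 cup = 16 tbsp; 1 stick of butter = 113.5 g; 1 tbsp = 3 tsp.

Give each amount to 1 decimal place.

The original recipe has 56.75 g of butter, so the scaling factor is 45.4 ÷ 56.75 = 4/5 = 0.8.
diced tomatoes: 3 tbsp × 4/5 ÷ 16 tbsp/cup × 180 g/cup = 27.0 g
quinoa: (3 tbsp + 2 tsp = 11/3 tbsp) × 4/5 ÷ 16 tbsp/cup × 170 g/cup ≈ 31.2 g
white rice: 2/3 cup × 4/5 × 185 g/cup ÷ 28.35 g/oz ≈ 3.5 oz
grated parmesan: 10 tbsp × 4/5 ÷ 16 tbsp/cup × 100 g/cup = 50.0 g

diced tomatoes: 27.0 g; quinoa: 31.2 g; white rice: 3.5 oz; grated parmesan: 50.0 g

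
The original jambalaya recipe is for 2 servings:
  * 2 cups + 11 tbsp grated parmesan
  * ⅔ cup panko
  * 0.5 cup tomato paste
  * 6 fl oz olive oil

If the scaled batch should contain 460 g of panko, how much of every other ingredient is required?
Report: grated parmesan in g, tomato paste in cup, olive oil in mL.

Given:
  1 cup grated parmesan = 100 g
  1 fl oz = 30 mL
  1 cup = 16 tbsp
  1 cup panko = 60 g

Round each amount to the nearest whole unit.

grated parmesan: 3091 g; tomato paste: 6 cup; olive oil: 2070 mL

The original recipe has 40 g of panko, so the scaling factor is 460 ÷ 40 = 23/2 = 11.5.
grated parmesan: (2 cup + 11 tbsp = 2.6875 cup) × 23/2 × 100 g/cup ≈ 3091 g
tomato paste: 0.5 cup × 23/2 ≈ 6 cup
olive oil: 6 fl oz × 23/2 × 30 mL/fl oz = 2070 mL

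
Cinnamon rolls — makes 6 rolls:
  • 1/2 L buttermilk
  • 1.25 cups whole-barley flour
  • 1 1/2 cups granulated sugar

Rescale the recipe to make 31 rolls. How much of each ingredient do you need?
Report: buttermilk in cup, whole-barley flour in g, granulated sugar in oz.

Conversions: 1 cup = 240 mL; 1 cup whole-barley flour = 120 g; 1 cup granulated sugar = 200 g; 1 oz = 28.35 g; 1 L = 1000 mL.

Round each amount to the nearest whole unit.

buttermilk: 11 cup; whole-barley flour: 775 g; granulated sugar: 55 oz

Scaling factor: 31/6.
buttermilk: 0.5 L × 31/6 × 1000 mL/L ÷ 240 mL/cup ≈ 11 cup
whole-barley flour: 1.25 cup × 31/6 × 120 g/cup = 775 g
granulated sugar: 1.5 cup × 31/6 × 200 g/cup ÷ 28.35 g/oz ≈ 55 oz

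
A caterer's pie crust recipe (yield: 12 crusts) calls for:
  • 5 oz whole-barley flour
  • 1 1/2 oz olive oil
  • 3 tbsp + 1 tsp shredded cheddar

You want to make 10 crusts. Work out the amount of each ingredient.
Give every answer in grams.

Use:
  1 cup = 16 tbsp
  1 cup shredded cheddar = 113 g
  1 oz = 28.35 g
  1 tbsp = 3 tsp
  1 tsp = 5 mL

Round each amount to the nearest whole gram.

whole-barley flour: 118 g; olive oil: 35 g; shredded cheddar: 20 g

Scaling factor: 10/12 = 5/6.
whole-barley flour: 5 oz × 5/6 × 28.35 g/oz ≈ 118 g
olive oil: 1.5 oz × 5/6 × 28.35 g/oz ≈ 35 g
shredded cheddar: (3 tbsp + 1 tsp = 10/3 tbsp) × 5/6 ÷ 16 tbsp/cup × 113 g/cup ≈ 20 g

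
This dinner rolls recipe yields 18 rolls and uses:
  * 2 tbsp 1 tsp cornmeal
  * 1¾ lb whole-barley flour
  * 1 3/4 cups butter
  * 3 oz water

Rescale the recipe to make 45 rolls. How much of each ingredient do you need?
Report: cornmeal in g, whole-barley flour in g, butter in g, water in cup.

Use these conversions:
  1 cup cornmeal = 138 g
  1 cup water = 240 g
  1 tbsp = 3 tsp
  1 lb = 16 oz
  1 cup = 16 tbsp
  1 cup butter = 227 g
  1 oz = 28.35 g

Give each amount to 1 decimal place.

cornmeal: 50.3 g; whole-barley flour: 1984.5 g; butter: 993.1 g; water: 0.9 cup

Scaling factor: 45/18 = 5/2 = 2.5.
cornmeal: (2 tbsp + 1 tsp = 7/3 tbsp) × 5/2 ÷ 16 tbsp/cup × 138 g/cup ≈ 50.3 g
whole-barley flour: 1.75 lb × 5/2 × 16 oz/lb × 28.35 g/oz = 1984.5 g
butter: 1.75 cup × 5/2 × 227 g/cup ≈ 993.1 g
water: 3 oz × 5/2 × 28.35 g/oz ÷ 240 g/cup ≈ 0.9 cup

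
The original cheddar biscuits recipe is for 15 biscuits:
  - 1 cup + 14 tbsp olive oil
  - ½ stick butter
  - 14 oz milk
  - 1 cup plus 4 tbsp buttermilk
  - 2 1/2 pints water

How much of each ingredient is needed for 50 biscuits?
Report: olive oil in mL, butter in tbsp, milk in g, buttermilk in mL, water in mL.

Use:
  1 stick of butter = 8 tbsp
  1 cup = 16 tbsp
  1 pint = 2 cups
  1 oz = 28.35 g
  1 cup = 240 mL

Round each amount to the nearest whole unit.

olive oil: 1500 mL; butter: 13 tbsp; milk: 1323 g; buttermilk: 1000 mL; water: 4000 mL

Scaling factor: 50/15 = 10/3.
olive oil: (1 cup + 14 tbsp = 1.875 cup) × 10/3 × 240 mL/cup = 1500 mL
butter: 0.5 stick × 10/3 × 8 tbsp/stick ≈ 13 tbsp
milk: 14 oz × 10/3 × 28.35 g/oz = 1323 g
buttermilk: (1 cup + 4 tbsp = 1.25 cup) × 10/3 × 240 mL/cup = 1000 mL
water: 2.5 pint × 10/3 × 2 cup/pint × 240 mL/cup = 4000 mL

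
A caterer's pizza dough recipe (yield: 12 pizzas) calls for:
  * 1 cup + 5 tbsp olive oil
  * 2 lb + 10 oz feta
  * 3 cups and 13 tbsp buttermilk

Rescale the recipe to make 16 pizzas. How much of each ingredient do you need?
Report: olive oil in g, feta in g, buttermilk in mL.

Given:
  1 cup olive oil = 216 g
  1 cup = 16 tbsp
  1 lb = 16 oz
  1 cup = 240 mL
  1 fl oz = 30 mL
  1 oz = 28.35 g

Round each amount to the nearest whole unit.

olive oil: 378 g; feta: 1588 g; buttermilk: 1220 mL

Scaling factor: 16/12 = 4/3.
olive oil: (1 cup + 5 tbsp = 1.3125 cup) × 4/3 × 216 g/cup = 378 g
feta: (2 lb + 10 oz = 2.625 lb) × 4/3 × 16 oz/lb × 28.35 g/oz ≈ 1588 g
buttermilk: (3 cup + 13 tbsp = 3.8125 cup) × 4/3 × 240 mL/cup = 1220 mL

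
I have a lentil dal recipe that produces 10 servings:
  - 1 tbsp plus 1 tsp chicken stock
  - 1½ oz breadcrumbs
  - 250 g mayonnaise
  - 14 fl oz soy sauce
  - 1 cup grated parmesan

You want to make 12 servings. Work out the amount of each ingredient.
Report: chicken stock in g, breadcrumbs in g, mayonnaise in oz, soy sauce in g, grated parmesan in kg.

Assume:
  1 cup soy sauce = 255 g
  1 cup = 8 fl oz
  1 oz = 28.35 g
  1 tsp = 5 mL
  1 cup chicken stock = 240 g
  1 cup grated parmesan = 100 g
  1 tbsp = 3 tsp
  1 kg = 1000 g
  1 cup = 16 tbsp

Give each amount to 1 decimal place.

chicken stock: 24.0 g; breadcrumbs: 51.0 g; mayonnaise: 10.6 oz; soy sauce: 535.5 g; grated parmesan: 0.1 kg

Scaling factor: 12/10 = 6/5 = 1.2.
chicken stock: (1 tbsp + 1 tsp = 4/3 tbsp) × 6/5 ÷ 16 tbsp/cup × 240 g/cup = 24.0 g
breadcrumbs: 1.5 oz × 6/5 × 28.35 g/oz ≈ 51.0 g
mayonnaise: 250 g × 6/5 ÷ 28.35 g/oz ≈ 10.6 oz
soy sauce: 14 fl oz × 6/5 ÷ 8 fl oz/cup × 255 g/cup = 535.5 g
grated parmesan: 1 cup × 6/5 × 100 g/cup ÷ 1000 g/kg ≈ 0.1 kg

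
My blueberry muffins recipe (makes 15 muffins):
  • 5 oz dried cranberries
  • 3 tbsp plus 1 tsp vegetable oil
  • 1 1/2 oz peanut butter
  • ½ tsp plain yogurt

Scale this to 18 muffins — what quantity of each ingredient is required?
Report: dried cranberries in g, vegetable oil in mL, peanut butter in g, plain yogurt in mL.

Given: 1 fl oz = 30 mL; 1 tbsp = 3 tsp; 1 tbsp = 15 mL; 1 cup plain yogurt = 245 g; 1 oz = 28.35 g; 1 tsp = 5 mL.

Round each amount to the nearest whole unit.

dried cranberries: 170 g; vegetable oil: 60 mL; peanut butter: 51 g; plain yogurt: 3 mL

Scaling factor: 18/15 = 6/5 = 1.2.
dried cranberries: 5 oz × 6/5 × 28.35 g/oz ≈ 170 g
vegetable oil: (3 tbsp + 1 tsp = 10/3 tbsp) × 6/5 × 15 mL/tbsp = 60 mL
peanut butter: 1.5 oz × 6/5 × 28.35 g/oz ≈ 51 g
plain yogurt: 0.5 tsp × 6/5 × 5 mL/tsp = 3 mL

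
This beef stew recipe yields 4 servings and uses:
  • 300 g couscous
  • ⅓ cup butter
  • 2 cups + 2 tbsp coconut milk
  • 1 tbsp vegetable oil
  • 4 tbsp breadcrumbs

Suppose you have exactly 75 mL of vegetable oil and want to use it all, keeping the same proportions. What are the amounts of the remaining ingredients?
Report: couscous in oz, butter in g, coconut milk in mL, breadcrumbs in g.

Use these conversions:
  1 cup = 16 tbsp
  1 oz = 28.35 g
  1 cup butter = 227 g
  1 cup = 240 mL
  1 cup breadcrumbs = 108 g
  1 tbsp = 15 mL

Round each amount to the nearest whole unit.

The original recipe has 15 mL of vegetable oil, so the scaling factor is 75 ÷ 15 = 5.
couscous: 300 g × 5 ÷ 28.35 g/oz ≈ 53 oz
butter: 1/3 cup × 5 × 227 g/cup ≈ 378 g
coconut milk: (2 cup + 2 tbsp = 2.125 cup) × 5 × 240 mL/cup = 2550 mL
breadcrumbs: 4 tbsp × 5 ÷ 16 tbsp/cup × 108 g/cup = 135 g

couscous: 53 oz; butter: 378 g; coconut milk: 2550 mL; breadcrumbs: 135 g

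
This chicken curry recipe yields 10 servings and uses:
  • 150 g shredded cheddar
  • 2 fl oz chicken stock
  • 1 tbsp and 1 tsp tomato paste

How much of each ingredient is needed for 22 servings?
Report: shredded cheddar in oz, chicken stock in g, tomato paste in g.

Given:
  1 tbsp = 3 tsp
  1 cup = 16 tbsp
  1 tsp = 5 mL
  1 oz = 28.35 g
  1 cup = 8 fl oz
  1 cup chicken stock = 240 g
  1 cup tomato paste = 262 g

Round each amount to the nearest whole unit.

shredded cheddar: 12 oz; chicken stock: 132 g; tomato paste: 48 g

Scaling factor: 22/10 = 11/5 = 2.2.
shredded cheddar: 150 g × 11/5 ÷ 28.35 g/oz ≈ 12 oz
chicken stock: 2 fl oz × 11/5 ÷ 8 fl oz/cup × 240 g/cup = 132 g
tomato paste: (1 tbsp + 1 tsp = 4/3 tbsp) × 11/5 ÷ 16 tbsp/cup × 262 g/cup ≈ 48 g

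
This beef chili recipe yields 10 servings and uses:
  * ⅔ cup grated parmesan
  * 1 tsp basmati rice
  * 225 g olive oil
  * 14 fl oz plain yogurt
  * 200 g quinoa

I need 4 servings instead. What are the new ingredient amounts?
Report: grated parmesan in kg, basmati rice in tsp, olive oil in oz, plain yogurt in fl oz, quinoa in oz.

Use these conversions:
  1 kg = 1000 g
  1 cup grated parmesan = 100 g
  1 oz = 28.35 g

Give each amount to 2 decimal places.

Scaling factor: 4/10 = 2/5 = 0.4.
grated parmesan: 2/3 cup × 2/5 × 100 g/cup ÷ 1000 g/kg ≈ 0.03 kg
basmati rice: 1 tsp × 2/5 = 0.40 tsp
olive oil: 225 g × 2/5 ÷ 28.35 g/oz ≈ 3.17 oz
plain yogurt: 14 fl oz × 2/5 = 5.60 fl oz
quinoa: 200 g × 2/5 ÷ 28.35 g/oz ≈ 2.82 oz

grated parmesan: 0.03 kg; basmati rice: 0.40 tsp; olive oil: 3.17 oz; plain yogurt: 5.60 fl oz; quinoa: 2.82 oz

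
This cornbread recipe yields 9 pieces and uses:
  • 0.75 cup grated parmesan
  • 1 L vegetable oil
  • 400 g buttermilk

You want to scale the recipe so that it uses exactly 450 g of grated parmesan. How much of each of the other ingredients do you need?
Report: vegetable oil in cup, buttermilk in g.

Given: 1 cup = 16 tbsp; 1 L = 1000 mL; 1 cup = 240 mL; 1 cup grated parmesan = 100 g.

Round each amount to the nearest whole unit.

vegetable oil: 25 cup; buttermilk: 2400 g

The original recipe has 75 g of grated parmesan, so the scaling factor is 450 ÷ 75 = 6.
vegetable oil: 1 L × 6 × 1000 mL/L ÷ 240 mL/cup = 25 cup
buttermilk: 400 g × 6 = 2400 g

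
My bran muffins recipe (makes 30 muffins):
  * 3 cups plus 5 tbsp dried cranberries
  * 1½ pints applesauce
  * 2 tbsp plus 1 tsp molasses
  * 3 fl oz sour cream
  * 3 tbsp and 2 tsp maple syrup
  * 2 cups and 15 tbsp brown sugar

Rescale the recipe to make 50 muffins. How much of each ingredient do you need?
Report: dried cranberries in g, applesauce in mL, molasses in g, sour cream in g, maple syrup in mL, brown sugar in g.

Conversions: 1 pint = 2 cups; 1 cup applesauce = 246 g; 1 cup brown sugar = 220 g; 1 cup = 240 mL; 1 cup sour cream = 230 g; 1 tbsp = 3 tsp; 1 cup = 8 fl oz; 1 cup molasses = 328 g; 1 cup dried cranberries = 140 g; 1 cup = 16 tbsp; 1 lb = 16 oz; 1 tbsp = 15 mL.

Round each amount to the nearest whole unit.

dried cranberries: 773 g; applesauce: 1200 mL; molasses: 80 g; sour cream: 144 g; maple syrup: 92 mL; brown sugar: 1077 g

Scaling factor: 50/30 = 5/3.
dried cranberries: (3 cup + 5 tbsp = 3.3125 cup) × 5/3 × 140 g/cup ≈ 773 g
applesauce: 1.5 pint × 5/3 × 2 cup/pint × 240 mL/cup = 1200 mL
molasses: (2 tbsp + 1 tsp = 7/3 tbsp) × 5/3 ÷ 16 tbsp/cup × 328 g/cup ≈ 80 g
sour cream: 3 fl oz × 5/3 ÷ 8 fl oz/cup × 230 g/cup ≈ 144 g
maple syrup: (3 tbsp + 2 tsp = 11/3 tbsp) × 5/3 × 15 mL/tbsp ≈ 92 mL
brown sugar: (2 cup + 15 tbsp = 2.9375 cup) × 5/3 × 220 g/cup ≈ 1077 g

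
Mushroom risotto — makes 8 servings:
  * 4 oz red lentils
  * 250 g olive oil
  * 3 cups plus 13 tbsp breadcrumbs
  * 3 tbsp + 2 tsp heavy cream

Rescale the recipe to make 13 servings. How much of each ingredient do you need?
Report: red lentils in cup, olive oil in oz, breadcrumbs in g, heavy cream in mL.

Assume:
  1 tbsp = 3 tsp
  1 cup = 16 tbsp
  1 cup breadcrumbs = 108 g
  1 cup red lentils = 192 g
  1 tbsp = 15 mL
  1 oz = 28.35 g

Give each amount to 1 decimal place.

Scaling factor: 13/8 = 1.625.
red lentils: 4 oz × 13/8 × 28.35 g/oz ÷ 192 g/cup ≈ 1.0 cup
olive oil: 250 g × 13/8 ÷ 28.35 g/oz ≈ 14.3 oz
breadcrumbs: (3 cup + 13 tbsp = 3.8125 cup) × 13/8 × 108 g/cup ≈ 669.1 g
heavy cream: (3 tbsp + 2 tsp = 11/3 tbsp) × 13/8 × 15 mL/tbsp ≈ 89.4 mL

red lentils: 1.0 cup; olive oil: 14.3 oz; breadcrumbs: 669.1 g; heavy cream: 89.4 mL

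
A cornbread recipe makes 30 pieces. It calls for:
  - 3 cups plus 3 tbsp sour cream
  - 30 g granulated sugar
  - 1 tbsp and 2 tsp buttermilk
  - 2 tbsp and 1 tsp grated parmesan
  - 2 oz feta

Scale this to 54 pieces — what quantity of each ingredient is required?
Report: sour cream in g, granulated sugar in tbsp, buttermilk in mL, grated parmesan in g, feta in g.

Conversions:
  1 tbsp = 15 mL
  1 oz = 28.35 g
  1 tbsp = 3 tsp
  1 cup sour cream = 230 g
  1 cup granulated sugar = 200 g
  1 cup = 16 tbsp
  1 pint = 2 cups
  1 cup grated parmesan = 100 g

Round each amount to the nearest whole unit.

Scaling factor: 54/30 = 9/5 = 1.8.
sour cream: (3 cup + 3 tbsp = 3.1875 cup) × 9/5 × 230 g/cup ≈ 1320 g
granulated sugar: 30 g × 9/5 ÷ 200 g/cup × 16 tbsp/cup ≈ 4 tbsp
buttermilk: (1 tbsp + 2 tsp = 5/3 tbsp) × 9/5 × 15 mL/tbsp = 45 mL
grated parmesan: (2 tbsp + 1 tsp = 7/3 tbsp) × 9/5 ÷ 16 tbsp/cup × 100 g/cup ≈ 26 g
feta: 2 oz × 9/5 × 28.35 g/oz ≈ 102 g

sour cream: 1320 g; granulated sugar: 4 tbsp; buttermilk: 45 mL; grated parmesan: 26 g; feta: 102 g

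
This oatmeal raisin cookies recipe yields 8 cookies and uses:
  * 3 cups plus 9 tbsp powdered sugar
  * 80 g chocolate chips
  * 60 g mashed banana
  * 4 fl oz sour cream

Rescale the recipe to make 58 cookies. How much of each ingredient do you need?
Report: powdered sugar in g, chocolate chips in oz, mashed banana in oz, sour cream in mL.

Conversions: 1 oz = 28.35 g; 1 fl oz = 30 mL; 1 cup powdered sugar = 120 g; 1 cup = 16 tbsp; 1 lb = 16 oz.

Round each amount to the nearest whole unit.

Scaling factor: 58/8 = 29/4 = 7.25.
powdered sugar: (3 cup + 9 tbsp = 3.5625 cup) × 29/4 × 120 g/cup ≈ 3099 g
chocolate chips: 80 g × 29/4 ÷ 28.35 g/oz ≈ 20 oz
mashed banana: 60 g × 29/4 ÷ 28.35 g/oz ≈ 15 oz
sour cream: 4 fl oz × 29/4 × 30 mL/fl oz = 870 mL

powdered sugar: 3099 g; chocolate chips: 20 oz; mashed banana: 15 oz; sour cream: 870 mL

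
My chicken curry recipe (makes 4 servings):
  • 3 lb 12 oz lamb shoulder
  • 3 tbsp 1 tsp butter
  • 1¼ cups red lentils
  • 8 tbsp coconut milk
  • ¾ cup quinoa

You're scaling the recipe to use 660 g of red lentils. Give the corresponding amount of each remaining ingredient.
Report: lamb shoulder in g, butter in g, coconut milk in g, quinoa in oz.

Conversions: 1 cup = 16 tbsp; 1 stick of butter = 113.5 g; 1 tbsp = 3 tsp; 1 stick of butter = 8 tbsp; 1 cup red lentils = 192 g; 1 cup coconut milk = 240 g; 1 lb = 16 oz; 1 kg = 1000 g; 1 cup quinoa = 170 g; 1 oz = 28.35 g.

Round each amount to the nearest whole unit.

The original recipe has 240 g of red lentils, so the scaling factor is 660 ÷ 240 = 11/4 = 2.75.
lamb shoulder: (3 lb + 12 oz = 3.75 lb) × 11/4 × 16 oz/lb × 28.35 g/oz ≈ 4678 g
butter: (3 tbsp + 1 tsp = 10/3 tbsp) × 11/4 ÷ 8 tbsp/stick × 113.5 g/stick ≈ 130 g
coconut milk: 8 tbsp × 11/4 ÷ 16 tbsp/cup × 240 g/cup = 330 g
quinoa: 0.75 cup × 11/4 × 170 g/cup ÷ 28.35 g/oz ≈ 12 oz

lamb shoulder: 4678 g; butter: 130 g; coconut milk: 330 g; quinoa: 12 oz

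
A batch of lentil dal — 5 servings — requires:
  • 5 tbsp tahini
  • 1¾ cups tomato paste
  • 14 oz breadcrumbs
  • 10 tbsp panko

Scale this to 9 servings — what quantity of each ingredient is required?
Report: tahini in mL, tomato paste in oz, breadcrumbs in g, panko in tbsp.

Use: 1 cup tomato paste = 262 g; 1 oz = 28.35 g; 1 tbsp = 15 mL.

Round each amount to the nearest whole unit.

tahini: 135 mL; tomato paste: 29 oz; breadcrumbs: 714 g; panko: 18 tbsp

Scaling factor: 9/5 = 1.8.
tahini: 5 tbsp × 9/5 × 15 mL/tbsp = 135 mL
tomato paste: 1.75 cup × 9/5 × 262 g/cup ÷ 28.35 g/oz ≈ 29 oz
breadcrumbs: 14 oz × 9/5 × 28.35 g/oz ≈ 714 g
panko: 10 tbsp × 9/5 = 18 tbsp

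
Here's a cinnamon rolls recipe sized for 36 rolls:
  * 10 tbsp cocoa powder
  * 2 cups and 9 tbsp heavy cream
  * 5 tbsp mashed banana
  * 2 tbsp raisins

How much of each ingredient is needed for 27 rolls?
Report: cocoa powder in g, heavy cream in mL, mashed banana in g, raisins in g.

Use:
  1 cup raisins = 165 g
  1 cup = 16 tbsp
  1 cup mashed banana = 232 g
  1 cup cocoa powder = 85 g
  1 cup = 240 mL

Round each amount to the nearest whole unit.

cocoa powder: 40 g; heavy cream: 461 mL; mashed banana: 54 g; raisins: 15 g

Scaling factor: 27/36 = 3/4 = 0.75.
cocoa powder: 10 tbsp × 3/4 ÷ 16 tbsp/cup × 85 g/cup ≈ 40 g
heavy cream: (2 cup + 9 tbsp = 2.5625 cup) × 3/4 × 240 mL/cup ≈ 461 mL
mashed banana: 5 tbsp × 3/4 ÷ 16 tbsp/cup × 232 g/cup ≈ 54 g
raisins: 2 tbsp × 3/4 ÷ 16 tbsp/cup × 165 g/cup ≈ 15 g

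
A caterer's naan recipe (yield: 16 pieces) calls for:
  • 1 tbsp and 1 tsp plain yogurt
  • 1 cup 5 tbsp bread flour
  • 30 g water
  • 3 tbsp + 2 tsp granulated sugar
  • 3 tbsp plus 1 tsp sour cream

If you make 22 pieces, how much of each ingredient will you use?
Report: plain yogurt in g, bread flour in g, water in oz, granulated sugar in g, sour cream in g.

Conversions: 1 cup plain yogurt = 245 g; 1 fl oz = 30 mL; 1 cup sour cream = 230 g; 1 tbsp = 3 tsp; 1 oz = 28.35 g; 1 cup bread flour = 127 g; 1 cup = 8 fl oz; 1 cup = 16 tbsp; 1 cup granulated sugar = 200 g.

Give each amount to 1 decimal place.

plain yogurt: 28.1 g; bread flour: 229.2 g; water: 1.5 oz; granulated sugar: 63.0 g; sour cream: 65.9 g

Scaling factor: 22/16 = 11/8 = 1.375.
plain yogurt: (1 tbsp + 1 tsp = 4/3 tbsp) × 11/8 ÷ 16 tbsp/cup × 245 g/cup ≈ 28.1 g
bread flour: (1 cup + 5 tbsp = 1.3125 cup) × 11/8 × 127 g/cup ≈ 229.2 g
water: 30 g × 11/8 ÷ 28.35 g/oz ≈ 1.5 oz
granulated sugar: (3 tbsp + 2 tsp = 11/3 tbsp) × 11/8 ÷ 16 tbsp/cup × 200 g/cup ≈ 63.0 g
sour cream: (3 tbsp + 1 tsp = 10/3 tbsp) × 11/8 ÷ 16 tbsp/cup × 230 g/cup ≈ 65.9 g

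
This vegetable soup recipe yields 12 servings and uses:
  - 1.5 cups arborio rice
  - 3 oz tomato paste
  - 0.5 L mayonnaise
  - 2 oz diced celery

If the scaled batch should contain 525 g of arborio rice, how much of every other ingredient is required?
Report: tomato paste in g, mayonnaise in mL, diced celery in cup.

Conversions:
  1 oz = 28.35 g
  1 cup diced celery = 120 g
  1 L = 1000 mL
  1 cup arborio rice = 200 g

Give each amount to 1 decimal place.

tomato paste: 148.8 g; mayonnaise: 875.0 mL; diced celery: 0.8 cup

The original recipe has 300 g of arborio rice, so the scaling factor is 525 ÷ 300 = 7/4 = 1.75.
tomato paste: 3 oz × 7/4 × 28.35 g/oz ≈ 148.8 g
mayonnaise: 0.5 L × 7/4 × 1000 mL/L = 875.0 mL
diced celery: 2 oz × 7/4 × 28.35 g/oz ÷ 120 g/cup ≈ 0.8 cup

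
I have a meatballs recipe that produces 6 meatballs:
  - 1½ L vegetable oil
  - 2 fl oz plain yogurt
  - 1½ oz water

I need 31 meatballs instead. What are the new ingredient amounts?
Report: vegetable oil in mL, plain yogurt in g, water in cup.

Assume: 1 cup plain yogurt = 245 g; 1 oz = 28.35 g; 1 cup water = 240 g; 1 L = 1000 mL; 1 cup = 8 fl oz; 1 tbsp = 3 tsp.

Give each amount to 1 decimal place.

Scaling factor: 31/6.
vegetable oil: 1.5 L × 31/6 × 1000 mL/L = 7750.0 mL
plain yogurt: 2 fl oz × 31/6 ÷ 8 fl oz/cup × 245 g/cup ≈ 316.5 g
water: 1.5 oz × 31/6 × 28.35 g/oz ÷ 240 g/cup ≈ 0.9 cup

vegetable oil: 7750.0 mL; plain yogurt: 316.5 g; water: 0.9 cup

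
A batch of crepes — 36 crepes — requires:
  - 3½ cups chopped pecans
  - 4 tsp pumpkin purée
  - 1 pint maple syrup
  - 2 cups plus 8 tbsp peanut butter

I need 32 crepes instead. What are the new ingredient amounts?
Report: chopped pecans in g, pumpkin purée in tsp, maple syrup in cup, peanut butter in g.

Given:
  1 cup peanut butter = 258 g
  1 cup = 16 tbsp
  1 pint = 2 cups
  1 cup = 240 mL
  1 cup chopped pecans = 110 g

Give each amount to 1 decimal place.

Scaling factor: 32/36 = 8/9.
chopped pecans: 3.5 cup × 8/9 × 110 g/cup ≈ 342.2 g
pumpkin purée: 4 tsp × 8/9 ≈ 3.6 tsp
maple syrup: 1 pint × 8/9 × 2 cup/pint ≈ 1.8 cup
peanut butter: (2 cup + 8 tbsp = 2.5 cup) × 8/9 × 258 g/cup ≈ 573.3 g

chopped pecans: 342.2 g; pumpkin purée: 3.6 tsp; maple syrup: 1.8 cup; peanut butter: 573.3 g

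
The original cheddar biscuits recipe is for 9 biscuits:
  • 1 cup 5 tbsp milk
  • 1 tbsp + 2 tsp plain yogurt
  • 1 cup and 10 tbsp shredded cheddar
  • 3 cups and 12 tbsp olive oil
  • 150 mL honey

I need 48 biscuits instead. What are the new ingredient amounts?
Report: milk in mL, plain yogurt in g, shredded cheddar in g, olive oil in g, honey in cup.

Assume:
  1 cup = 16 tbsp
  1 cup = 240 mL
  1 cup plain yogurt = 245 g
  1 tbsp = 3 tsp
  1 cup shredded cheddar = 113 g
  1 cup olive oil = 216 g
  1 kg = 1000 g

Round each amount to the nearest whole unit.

Scaling factor: 48/9 = 16/3.
milk: (1 cup + 5 tbsp = 1.3125 cup) × 16/3 × 240 mL/cup = 1680 mL
plain yogurt: (1 tbsp + 2 tsp = 5/3 tbsp) × 16/3 ÷ 16 tbsp/cup × 245 g/cup ≈ 136 g
shredded cheddar: (1 cup + 10 tbsp = 1.625 cup) × 16/3 × 113 g/cup ≈ 979 g
olive oil: (3 cup + 12 tbsp = 3.75 cup) × 16/3 × 216 g/cup = 4320 g
honey: 150 mL × 16/3 ÷ 240 mL/cup ≈ 3 cup

milk: 1680 mL; plain yogurt: 136 g; shredded cheddar: 979 g; olive oil: 4320 g; honey: 3 cup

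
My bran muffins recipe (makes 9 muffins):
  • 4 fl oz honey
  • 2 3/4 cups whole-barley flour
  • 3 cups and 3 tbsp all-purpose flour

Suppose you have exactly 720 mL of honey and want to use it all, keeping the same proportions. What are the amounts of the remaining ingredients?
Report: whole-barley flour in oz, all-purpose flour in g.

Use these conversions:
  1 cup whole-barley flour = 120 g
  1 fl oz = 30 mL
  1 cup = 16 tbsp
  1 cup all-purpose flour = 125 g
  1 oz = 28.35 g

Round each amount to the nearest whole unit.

The original recipe has 120 mL of honey, so the scaling factor is 720 ÷ 120 = 6.
whole-barley flour: 2.75 cup × 6 × 120 g/cup ÷ 28.35 g/oz ≈ 70 oz
all-purpose flour: (3 cup + 3 tbsp = 3.1875 cup) × 6 × 125 g/cup ≈ 2391 g

whole-barley flour: 70 oz; all-purpose flour: 2391 g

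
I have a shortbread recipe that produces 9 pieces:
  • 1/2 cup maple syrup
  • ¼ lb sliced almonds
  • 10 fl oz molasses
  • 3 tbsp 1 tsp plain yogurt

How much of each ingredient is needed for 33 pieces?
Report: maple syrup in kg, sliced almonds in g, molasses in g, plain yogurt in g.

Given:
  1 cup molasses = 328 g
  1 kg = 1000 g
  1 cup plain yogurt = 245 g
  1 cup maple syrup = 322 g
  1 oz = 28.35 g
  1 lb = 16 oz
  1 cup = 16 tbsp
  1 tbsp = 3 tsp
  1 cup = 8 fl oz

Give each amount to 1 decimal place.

Scaling factor: 33/9 = 11/3.
maple syrup: 0.5 cup × 11/3 × 322 g/cup ÷ 1000 g/kg ≈ 0.6 kg
sliced almonds: 0.25 lb × 11/3 × 16 oz/lb × 28.35 g/oz = 415.8 g
molasses: 10 fl oz × 11/3 ÷ 8 fl oz/cup × 328 g/cup ≈ 1503.3 g
plain yogurt: (3 tbsp + 1 tsp = 10/3 tbsp) × 11/3 ÷ 16 tbsp/cup × 245 g/cup ≈ 187.2 g

maple syrup: 0.6 kg; sliced almonds: 415.8 g; molasses: 1503.3 g; plain yogurt: 187.2 g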